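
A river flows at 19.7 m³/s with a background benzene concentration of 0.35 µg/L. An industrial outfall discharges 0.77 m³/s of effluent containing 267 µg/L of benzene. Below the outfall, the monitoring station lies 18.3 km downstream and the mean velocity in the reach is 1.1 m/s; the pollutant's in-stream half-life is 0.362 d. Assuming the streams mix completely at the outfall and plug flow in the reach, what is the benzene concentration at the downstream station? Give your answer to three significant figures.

After mixing, C = (19.70·0.3500 + 0.7700·267.0) / 20.47 = 212.5/20.47 = 10.38 µg/L.
Travel time t = 18.3·1000 / 1.1 = 16640 s = 4.621 h.
Half-life 0.362 d → k = ln 2 / 0.362 = 1.915 d⁻¹.
After decay, C = 10.38 × e^(−kt) = 10.38 × 0.6916 = 7.179 µg/L.

7.18 µg/L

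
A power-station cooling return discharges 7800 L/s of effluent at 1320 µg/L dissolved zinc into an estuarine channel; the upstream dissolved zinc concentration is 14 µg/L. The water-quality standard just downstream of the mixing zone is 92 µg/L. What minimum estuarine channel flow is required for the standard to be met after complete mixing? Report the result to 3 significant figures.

Set C_mix = 92: (Q·14.00 + 7800·1320) / (Q + 7800) = 92
→ Q = 7800·(1320 − 92)/(92 − 14.00) = 122800 L/s.

123000 L/s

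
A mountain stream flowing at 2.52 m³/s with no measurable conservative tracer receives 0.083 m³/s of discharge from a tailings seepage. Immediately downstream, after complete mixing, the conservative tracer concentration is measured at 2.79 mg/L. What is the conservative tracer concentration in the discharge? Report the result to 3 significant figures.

87.5 mg/L

Mass balance: 2.520·0 + 0.08300·Cₑ = 2.603·2.790
→ Cₑ = (2.603·2.790 − 2.520·0) / 0.08300 = 87.50 mg/L.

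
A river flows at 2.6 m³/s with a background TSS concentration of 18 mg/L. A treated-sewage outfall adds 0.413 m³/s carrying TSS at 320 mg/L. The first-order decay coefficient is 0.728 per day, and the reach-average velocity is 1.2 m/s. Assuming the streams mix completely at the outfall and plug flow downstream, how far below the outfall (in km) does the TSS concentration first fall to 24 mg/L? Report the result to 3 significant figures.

129 km

Conservation of mass: C = (2.600·18.00 + 0.4130·320.0) / 3.013 = 179.0/3.013 = 59.40 mg/L.
Set 59.40·exp(−k·t) = 24 → t = ln(59.40/24)/k = 107500 s = 29.87 h.
Distance = v·t = 1.2·107500 = 129100 m = 129.1 km.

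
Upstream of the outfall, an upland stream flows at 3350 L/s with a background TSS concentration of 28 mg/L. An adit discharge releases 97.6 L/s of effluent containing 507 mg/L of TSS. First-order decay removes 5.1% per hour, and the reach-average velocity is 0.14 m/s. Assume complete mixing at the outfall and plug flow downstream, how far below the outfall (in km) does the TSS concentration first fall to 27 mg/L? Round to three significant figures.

4.15 km

Flow-weighted average: C = (3350·28.00 + 97.60·507.0) / 3448 = 143300/3448 = 41.56 mg/L.
5.1%/h lost → k = −ln(1 − 0.051) = 0.05235 h⁻¹.
Set 41.56·exp(−k·t) = 27 → t = ln(41.56/27)/k = 29660 s = 8.239 h.
Distance = v·t = 0.14·29660 = 4153 m = 4.153 km.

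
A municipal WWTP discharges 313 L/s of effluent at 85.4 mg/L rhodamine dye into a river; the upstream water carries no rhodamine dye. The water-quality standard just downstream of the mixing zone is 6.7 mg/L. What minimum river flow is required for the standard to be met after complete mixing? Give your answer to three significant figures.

3680 L/s

Set C_mix = 6.7: (Q·0 + 313.0·85.40) / (Q + 313.0) = 6.7
→ Q = 313.0·(85.40 − 6.7)/(6.7 − 0) = 3677 L/s.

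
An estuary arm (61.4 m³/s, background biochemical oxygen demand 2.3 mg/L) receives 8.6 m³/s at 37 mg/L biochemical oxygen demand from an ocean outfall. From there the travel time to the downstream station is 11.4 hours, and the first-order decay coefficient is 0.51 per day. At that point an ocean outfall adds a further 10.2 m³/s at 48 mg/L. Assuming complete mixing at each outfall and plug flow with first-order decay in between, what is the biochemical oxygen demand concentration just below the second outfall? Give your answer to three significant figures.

Mass balance: C = (61.40·2.300 + 8.600·37.00) / 70.00 = 459.4/70.00 = 6.563 mg/L; combined flow 70.00 m³/s.
Applying C = C₀e^(−kt): 6.563 × 0.7849 = 5.151 mg/L.
Second outfall: C = (70.00·5.151 + 10.20·48.00)/80.20 = 10.60 mg/L.

10.6 mg/L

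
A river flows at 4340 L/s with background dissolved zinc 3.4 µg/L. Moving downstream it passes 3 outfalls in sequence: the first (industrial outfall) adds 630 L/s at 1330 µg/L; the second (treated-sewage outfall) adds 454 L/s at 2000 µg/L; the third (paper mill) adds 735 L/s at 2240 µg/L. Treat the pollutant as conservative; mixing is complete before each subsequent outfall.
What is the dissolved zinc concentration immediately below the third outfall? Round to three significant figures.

Below outfall 1: Q → 4970 L/s, C = (4340·3.400 + 630.0·1330)/4970 = 171.6 µg/L.
Below outfall 2: Q → 5424 L/s, C = (4970·171.6 + 454.0·2000)/5424 = 324.6 µg/L.
Below outfall 3: Q → 6159 L/s, C = (5424·324.6 + 735.0·2240)/6159 = 553.2 µg/L.

553 µg/L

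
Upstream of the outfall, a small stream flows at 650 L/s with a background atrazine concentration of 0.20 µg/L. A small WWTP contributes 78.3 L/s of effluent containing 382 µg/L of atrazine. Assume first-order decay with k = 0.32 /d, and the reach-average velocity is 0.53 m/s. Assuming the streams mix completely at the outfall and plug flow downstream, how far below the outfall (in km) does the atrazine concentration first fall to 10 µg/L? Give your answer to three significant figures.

Mass balance: C = (650.0·0.2000 + 78.30·382.0) / 728.3 = 30040/728.3 = 41.25 µg/L.
Set 41.25·exp(−k·t) = 10 → t = ln(41.25/10)/k = 382600 s = 106.3 h.
Distance = v·t = 0.53·382600 = 202800 m = 202.8 km.

203 km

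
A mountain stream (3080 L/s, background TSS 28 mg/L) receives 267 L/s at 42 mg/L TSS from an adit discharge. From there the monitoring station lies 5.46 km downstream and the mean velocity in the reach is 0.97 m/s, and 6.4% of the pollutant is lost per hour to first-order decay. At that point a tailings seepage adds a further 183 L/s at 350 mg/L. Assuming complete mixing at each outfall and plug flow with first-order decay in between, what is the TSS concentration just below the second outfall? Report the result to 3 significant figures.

Conservation of mass: C = (3080·28.00 + 267.0·42.00) / 3347 = 97450/3347 = 29.12 mg/L; combined flow 3347 L/s.
Travel time t = 5.46·1000 / 0.97 = 5629 s = 1.564 h.
6.4%/h lost → k = −ln(1 − 0.064) = 0.06614 h⁻¹.
After decay, C = 29.12 × e^(−kt) = 29.12 × 0.9018 = 26.26 mg/L.
At the second outfall, C = (3347·26.26 + 183.0·350.0) / (3347 + 183.0) = 43.04 mg/L.

43.0 mg/L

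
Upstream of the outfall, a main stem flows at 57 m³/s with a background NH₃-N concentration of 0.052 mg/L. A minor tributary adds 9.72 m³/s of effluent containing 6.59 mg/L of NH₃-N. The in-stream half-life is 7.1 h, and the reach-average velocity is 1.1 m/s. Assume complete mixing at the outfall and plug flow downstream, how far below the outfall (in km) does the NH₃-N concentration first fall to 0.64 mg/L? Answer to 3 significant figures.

18.3 km

Mass balance: C = (57.00·0.05200 + 9.720·6.590) / 66.72 = 67.02/66.72 = 1.004 mg/L.
Half-life 7.1 h → k = ln 2 / 7.1 = 0.09763 h⁻¹ = 2.343 d⁻¹.
Set 1.004·exp(−k·t) = 0.64 → t = ln(1.004/0.64)/k = 16620 s = 4.617 h.
Distance = v·t = 1.1·16620 = 18280 m = 18.28 km.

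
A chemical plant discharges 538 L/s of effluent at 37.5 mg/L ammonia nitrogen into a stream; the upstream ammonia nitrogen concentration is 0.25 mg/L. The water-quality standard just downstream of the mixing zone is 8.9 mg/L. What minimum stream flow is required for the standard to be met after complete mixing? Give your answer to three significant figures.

Set C_mix = 8.9: (Q·0.2500 + 538.0·37.50) / (Q + 538.0) = 8.9
→ Q = 538.0·(37.50 − 8.9)/(8.9 − 0.2500) = 1779 L/s.

1780 L/s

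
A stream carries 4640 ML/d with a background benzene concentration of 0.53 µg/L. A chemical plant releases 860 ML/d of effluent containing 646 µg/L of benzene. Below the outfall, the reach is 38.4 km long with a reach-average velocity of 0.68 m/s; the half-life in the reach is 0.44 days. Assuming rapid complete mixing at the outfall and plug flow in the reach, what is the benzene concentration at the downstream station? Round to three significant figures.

Conservation of mass: C = (4640·0.5300 + 860.0·646.0) / 5500 = 558000/5500 = 101.5 µg/L.
Travel time t = 38.4·1000 / 0.68 = 56470 s = 15.69 h.
Half-life 0.44 d → k = ln 2 / 0.44 = 1.575 d⁻¹.
First-order decay: C = 101.5·exp(−k·t) = 101.5·0.3571 = 36.23 µg/L.

36.2 µg/L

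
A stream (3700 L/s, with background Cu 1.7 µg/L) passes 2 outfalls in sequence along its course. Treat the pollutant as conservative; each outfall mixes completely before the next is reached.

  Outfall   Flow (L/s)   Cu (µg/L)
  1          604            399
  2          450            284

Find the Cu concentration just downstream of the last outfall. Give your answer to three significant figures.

After outfall 1: Q = 3700 + 604.0 = 4304 L/s; C = (3700·1.700 + 604.0·399.0)/4304 = 57.45 µg/L.
After outfall 2: Q = 4304 + 450.0 = 4754 L/s; C = (4304·57.45 + 450.0·284.0)/4754 = 78.90 µg/L.

78.9 µg/L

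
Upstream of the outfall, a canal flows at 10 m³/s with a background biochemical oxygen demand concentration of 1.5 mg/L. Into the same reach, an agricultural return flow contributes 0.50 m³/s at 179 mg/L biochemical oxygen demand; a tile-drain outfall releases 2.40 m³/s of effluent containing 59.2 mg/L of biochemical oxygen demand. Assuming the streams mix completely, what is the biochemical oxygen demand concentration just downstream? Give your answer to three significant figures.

Flow-weighted average: C = (10.00·1.500 + 0.5000·179.0 + 2.400·59.20) / 12.90 = 246.6/12.90 = 19.11 mg/L.

19.1 mg/L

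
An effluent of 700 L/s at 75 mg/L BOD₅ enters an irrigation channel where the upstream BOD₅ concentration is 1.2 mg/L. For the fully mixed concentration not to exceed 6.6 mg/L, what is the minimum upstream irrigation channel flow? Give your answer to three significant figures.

Set C_mix = 6.6: (Q·1.200 + 700.0·75.00) / (Q + 700.0) = 6.6
→ Q = 700.0·(75.00 − 6.6)/(6.6 − 1.200) = 8867 L/s.

8870 L/s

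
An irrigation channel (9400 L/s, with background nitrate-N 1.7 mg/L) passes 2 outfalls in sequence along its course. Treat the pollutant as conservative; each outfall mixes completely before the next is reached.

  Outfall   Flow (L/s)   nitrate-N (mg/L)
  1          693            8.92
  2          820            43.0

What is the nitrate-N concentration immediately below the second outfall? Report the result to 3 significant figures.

5.26 mg/L

Outfall 1: combined Q = 10090 L/s; C = (9400·1.700 + 693.0·8.920)/10090 = 2.196 mg/L.
Outfall 2: combined Q = 10910 L/s; C = (10090·2.196 + 820.0·43.00)/10910 = 5.262 mg/L.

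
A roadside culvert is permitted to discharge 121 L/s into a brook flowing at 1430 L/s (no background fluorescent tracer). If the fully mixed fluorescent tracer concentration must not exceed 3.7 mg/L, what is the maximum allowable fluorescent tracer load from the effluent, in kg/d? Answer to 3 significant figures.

Mass balance at the limit: 1430·0 + 121.0·Cₑ = 1551·3.7 → Cₑ = 47.43 mg/L.
121.0 L/s = 0.1210 m³/s. Load = 0.1210 m³/s × 47.43 g/m³ × 86 400 s/d = 495.8 kg/d.

496 kg/d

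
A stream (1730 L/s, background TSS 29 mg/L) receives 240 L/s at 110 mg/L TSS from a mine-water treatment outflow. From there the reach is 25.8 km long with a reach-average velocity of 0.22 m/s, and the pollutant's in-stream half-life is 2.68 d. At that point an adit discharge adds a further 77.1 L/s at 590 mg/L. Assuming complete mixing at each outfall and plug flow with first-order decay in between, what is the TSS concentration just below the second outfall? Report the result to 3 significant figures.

Conservation of mass: C = (1730·29.00 + 240.0·110.0) / 1970 = 76570/1970 = 38.87 mg/L; combined flow 1970 L/s.
Travel time t = 25.8·1000 / 0.22 = 117300 s = 32.58 h.
Half-life 2.68 d → k = ln 2 / 2.68 = 0.2586 d⁻¹.
Decay over the reach: 38.87·exp(−kt) = 38.87·0.7039 = 27.36 mg/L.
At the second outfall, C = (1970·27.36 + 77.10·590.0) / (1970 + 77.10) = 48.55 mg/L.

48.6 mg/L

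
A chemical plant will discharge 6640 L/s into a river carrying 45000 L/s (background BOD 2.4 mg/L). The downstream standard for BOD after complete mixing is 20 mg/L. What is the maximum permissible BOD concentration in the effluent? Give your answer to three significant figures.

At the limit, (Qr·Cr + Qe·Cₑ)/(Qr + Qe) = 20:
Cₑ = (51640·20 − 45000·2.400) / 6640 = 139.3 mg/L.

139 mg/L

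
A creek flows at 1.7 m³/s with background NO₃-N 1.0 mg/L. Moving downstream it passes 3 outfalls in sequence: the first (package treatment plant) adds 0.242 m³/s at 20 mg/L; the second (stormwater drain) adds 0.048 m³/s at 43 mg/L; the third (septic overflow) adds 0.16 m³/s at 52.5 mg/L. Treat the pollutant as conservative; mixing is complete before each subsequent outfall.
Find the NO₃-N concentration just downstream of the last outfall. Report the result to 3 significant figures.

Below outfall 1: Q → 1.942 m³/s, C = (1.700·1.000 + 0.2420·20.00)/1.942 = 3.368 mg/L.
Below outfall 2: Q → 1.990 m³/s, C = (1.942·3.368 + 0.04800·43.00)/1.990 = 4.324 mg/L.
Below outfall 3: Q → 2.150 m³/s, C = (1.990·4.324 + 0.1600·52.50)/2.150 = 7.909 mg/L.

7.91 mg/L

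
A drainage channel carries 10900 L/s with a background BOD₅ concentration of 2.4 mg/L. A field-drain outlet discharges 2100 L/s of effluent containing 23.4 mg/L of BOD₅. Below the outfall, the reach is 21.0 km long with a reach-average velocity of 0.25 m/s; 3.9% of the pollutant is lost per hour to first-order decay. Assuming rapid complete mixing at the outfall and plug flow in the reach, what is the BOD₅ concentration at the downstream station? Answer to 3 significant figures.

2.29 mg/L

Flow-weighted average: C = (10900·2.400 + 2100·23.40) / 13000 = 75300/13000 = 5.792 mg/L.
Travel time t = 21.0·1000 / 0.25 = 84000 s = 23.33 h.
3.9%/h lost → k = −ln(1 − 0.039) = 0.03978 h⁻¹.
After decay, C = 5.792 × e^(−kt) = 5.792 × 0.3953 = 2.289 mg/L.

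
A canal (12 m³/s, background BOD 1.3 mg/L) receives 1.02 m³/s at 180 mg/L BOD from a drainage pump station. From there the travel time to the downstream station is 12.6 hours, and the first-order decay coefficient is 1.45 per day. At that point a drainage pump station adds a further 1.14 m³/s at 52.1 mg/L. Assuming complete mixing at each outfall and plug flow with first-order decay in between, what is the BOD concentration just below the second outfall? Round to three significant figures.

Flow-weighted average: C = (12.00·1.300 + 1.020·180.0) / 13.02 = 199.2/13.02 = 15.30 mg/L; combined flow 13.02 m³/s.
Applying C = C₀e^(−kt): 15.30 × 0.4671 = 7.146 mg/L.
At the second outfall, C = (13.02·7.146 + 1.140·52.10) / (13.02 + 1.140) = 10.77 mg/L.

10.8 mg/L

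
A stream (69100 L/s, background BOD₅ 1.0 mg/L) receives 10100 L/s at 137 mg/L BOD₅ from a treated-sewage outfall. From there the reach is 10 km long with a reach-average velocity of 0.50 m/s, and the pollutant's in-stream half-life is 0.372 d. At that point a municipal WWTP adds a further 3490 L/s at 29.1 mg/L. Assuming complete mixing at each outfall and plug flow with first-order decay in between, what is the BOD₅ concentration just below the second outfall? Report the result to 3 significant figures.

12.6 mg/L

Conservation of mass: C = (69100·1.000 + 10100·137.0) / 79200 = 1453000/79200 = 18.34 mg/L; combined flow 79200 L/s.
Travel time t = 10·1000 / 0.50 = 20000 s = 5.556 h.
Half-life 0.372 d → k = ln 2 / 0.372 = 1.863 d⁻¹.
Applying C = C₀e^(−kt): 18.34 × 0.6497 = 11.92 mg/L.
Second outfall: C = (79200·11.92 + 3490·29.10)/82690 = 12.64 mg/L.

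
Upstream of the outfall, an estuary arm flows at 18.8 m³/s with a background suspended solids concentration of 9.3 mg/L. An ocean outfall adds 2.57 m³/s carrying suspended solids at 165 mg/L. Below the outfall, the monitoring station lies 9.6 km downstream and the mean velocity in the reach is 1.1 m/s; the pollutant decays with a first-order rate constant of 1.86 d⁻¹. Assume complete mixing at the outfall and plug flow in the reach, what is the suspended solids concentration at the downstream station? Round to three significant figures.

23.2 mg/L

Mixed concentration C = ΣQC/ΣQ = (18.80·9.300 + 2.570·165.0) / 21.37 = 598.9/21.37 = 28.02 mg/L.
Travel time t = 9.6·1000 / 1.1 = 8727 s = 2.424 h.
Applying C = C₀e^(−kt): 28.02 × 0.8287 = 23.22 mg/L.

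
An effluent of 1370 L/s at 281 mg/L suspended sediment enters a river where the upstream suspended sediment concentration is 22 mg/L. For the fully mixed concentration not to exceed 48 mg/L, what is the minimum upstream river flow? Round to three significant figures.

Set C_mix = 48: (Q·22.00 + 1370·281.0) / (Q + 1370) = 48
→ Q = 1370·(281.0 − 48)/(48 − 22.00) = 12280 L/s.

12300 L/s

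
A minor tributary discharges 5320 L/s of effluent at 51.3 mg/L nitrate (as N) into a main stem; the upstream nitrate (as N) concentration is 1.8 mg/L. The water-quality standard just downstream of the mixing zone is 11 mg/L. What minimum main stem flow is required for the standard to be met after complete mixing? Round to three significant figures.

Set C_mix = 11: (Q·1.800 + 5320·51.30) / (Q + 5320) = 11
→ Q = 5320·(51.30 − 11)/(11 − 1.800) = 23300 L/s.

23300 L/s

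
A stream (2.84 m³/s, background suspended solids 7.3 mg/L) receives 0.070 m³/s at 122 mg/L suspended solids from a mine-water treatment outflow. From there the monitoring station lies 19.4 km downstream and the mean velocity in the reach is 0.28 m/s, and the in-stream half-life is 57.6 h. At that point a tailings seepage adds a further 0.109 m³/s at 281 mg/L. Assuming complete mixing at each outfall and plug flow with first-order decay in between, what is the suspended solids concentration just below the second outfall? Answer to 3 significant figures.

17.8 mg/L

Mass balance: C = (2.840·7.300 + 0.07000·122.0) / 2.910 = 29.27/2.910 = 10.06 mg/L; combined flow 2.910 m³/s.
Travel time t = 19.4·1000 / 0.28 = 69290 s = 19.25 h.
Half-life 57.6 h → k = ln 2 / 57.6 = 0.01203 h⁻¹ = 0.2888 d⁻¹.
Applying C = C₀e^(−kt): 10.06 × 0.7933 = 7.979 mg/L.
At the second outfall, C = (2.910·7.979 + 0.1090·281.0) / (2.910 + 0.1090) = 17.84 mg/L.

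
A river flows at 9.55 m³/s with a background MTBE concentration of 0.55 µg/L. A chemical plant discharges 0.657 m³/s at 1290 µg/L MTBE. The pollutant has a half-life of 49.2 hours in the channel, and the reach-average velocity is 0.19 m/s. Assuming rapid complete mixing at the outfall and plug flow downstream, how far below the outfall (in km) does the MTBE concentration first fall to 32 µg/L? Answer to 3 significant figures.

After mixing, C = (9.550·0.5500 + 0.6570·1290) / 10.21 = 852.8/10.21 = 83.55 µg/L.
Half-life 49.2 h → k = ln 2 / 49.2 = 0.01409 h⁻¹ = 0.3381 d⁻¹.
Set 83.55·exp(−k·t) = 32 → t = ln(83.55/32)/k = 245200 s = 68.12 h.
Distance = v·t = 0.19·245200 = 46590 m = 46.59 km.

46.6 km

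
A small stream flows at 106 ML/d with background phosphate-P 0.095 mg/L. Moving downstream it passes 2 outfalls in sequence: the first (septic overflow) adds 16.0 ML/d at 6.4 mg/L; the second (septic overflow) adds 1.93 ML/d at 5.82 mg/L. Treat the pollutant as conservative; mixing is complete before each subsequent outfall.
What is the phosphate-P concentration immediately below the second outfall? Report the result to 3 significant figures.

0.998 mg/L

Outfall 1: combined Q = 122.0 ML/d; C = (106.0·0.09500 + 16.00·6.400)/122.0 = 0.9219 mg/L.
Outfall 2: combined Q = 123.9 ML/d; C = (122.0·0.9219 + 1.930·5.820)/123.9 = 0.9982 mg/L.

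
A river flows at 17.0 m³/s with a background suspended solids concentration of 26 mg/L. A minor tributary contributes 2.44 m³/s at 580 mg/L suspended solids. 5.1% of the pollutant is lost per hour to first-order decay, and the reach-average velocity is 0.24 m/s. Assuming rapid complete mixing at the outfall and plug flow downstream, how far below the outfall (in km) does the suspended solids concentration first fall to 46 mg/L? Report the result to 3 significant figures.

Flow-weighted average: C = (17.00·26.00 + 2.440·580.0) / 19.44 = 1857/19.44 = 95.53 mg/L.
5.1%/h lost → k = −ln(1 − 0.051) = 0.05235 h⁻¹.
Set 95.53·exp(−k·t) = 46 → t = ln(95.53/46)/k = 50260 s = 13.96 h.
Distance = v·t = 0.24·50260 = 12060 m = 12.06 km.

12.1 km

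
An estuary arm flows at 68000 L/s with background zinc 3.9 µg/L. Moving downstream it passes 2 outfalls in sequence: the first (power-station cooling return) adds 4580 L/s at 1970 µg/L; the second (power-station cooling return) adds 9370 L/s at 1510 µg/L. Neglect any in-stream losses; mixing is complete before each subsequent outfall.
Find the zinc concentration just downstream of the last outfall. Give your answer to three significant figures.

286 µg/L

Outfall 1: combined Q = 72580 L/s; C = (68000·3.900 + 4580·1970)/72580 = 128.0 µg/L.
Outfall 2: combined Q = 81950 L/s; C = (72580·128.0 + 9370·1510)/81950 = 286.0 µg/L.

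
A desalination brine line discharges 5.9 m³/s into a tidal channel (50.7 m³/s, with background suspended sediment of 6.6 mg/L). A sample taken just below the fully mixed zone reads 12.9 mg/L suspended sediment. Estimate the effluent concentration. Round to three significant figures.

67.0 mg/L

Mass balance: 50.70·6.600 + 5.900·Cₑ = 56.60·12.90
→ Cₑ = (56.60·12.90 − 50.70·6.600) / 5.900 = 67.04 mg/L.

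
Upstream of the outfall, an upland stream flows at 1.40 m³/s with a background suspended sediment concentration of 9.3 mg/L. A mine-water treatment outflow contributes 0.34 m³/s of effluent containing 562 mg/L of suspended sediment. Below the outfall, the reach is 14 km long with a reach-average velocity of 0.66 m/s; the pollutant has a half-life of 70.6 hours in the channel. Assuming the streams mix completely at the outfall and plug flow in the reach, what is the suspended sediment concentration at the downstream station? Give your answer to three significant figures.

111 mg/L

Mixed concentration C = ΣQC/ΣQ = (1.400·9.300 + 0.3400·562.0) / 1.740 = 204.1/1.740 = 117.3 mg/L.
Travel time t = 14·1000 / 0.66 = 21210 s = 5.892 h.
Half-life 70.6 h → k = ln 2 / 70.6 = 0.009818 h⁻¹ = 0.2356 d⁻¹.
First-order decay: C = 117.3·exp(−k·t) = 117.3·0.9438 = 110.7 mg/L.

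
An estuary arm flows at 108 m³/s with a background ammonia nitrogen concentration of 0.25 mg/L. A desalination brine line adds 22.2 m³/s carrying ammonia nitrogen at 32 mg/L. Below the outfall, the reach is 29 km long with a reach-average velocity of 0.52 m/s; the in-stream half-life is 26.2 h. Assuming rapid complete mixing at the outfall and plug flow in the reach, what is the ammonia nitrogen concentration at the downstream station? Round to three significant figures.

3.76 mg/L

Conservation of mass: C = (108.0·0.2500 + 22.20·32.00) / 130.2 = 737.4/130.2 = 5.664 mg/L.
Travel time t = 29·1000 / 0.52 = 55770 s = 15.49 h.
Half-life 26.2 h → k = ln 2 / 26.2 = 0.02646 h⁻¹ = 0.6349 d⁻¹.
First-order decay: C = 5.664·exp(−k·t) = 5.664·0.6638 = 3.759 mg/L.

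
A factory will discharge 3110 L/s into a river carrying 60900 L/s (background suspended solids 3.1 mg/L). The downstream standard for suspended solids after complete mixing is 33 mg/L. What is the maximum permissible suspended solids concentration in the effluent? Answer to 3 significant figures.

619 mg/L

At the limit, (Qr·Cr + Qe·Cₑ)/(Qr + Qe) = 33:
Cₑ = (64010·33 − 60900·3.100) / 3110 = 618.5 mg/L.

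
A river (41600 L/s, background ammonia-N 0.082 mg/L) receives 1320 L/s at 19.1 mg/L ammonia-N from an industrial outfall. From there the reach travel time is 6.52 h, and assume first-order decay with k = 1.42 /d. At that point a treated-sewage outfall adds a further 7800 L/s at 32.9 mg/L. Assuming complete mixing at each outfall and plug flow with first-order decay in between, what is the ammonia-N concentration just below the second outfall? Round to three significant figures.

5.44 mg/L

Conservation of mass: C = (41600·0.08200 + 1320·19.10) / 42920 = 28620/42920 = 0.6669 mg/L; combined flow 42920 L/s.
Decay over the reach: 0.6669·exp(−kt) = 0.6669·0.6799 = 0.4534 mg/L.
At the second outfall, C = (42920·0.4534 + 7800·32.90) / (42920 + 7800) = 5.443 mg/L.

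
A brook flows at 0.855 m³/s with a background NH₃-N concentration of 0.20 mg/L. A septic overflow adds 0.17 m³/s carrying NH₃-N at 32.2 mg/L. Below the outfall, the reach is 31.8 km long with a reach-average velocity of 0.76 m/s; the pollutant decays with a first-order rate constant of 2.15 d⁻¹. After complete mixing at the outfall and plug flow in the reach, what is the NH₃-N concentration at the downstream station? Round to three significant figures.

1.94 mg/L

After mixing, C = (0.8550·0.2000 + 0.1700·32.20) / 1.025 = 5.645/1.025 = 5.507 mg/L.
Travel time t = 31.8·1000 / 0.76 = 41840 s = 11.62 h.
First-order decay: C = 5.507·exp(−k·t) = 5.507·0.3530 = 1.944 mg/L.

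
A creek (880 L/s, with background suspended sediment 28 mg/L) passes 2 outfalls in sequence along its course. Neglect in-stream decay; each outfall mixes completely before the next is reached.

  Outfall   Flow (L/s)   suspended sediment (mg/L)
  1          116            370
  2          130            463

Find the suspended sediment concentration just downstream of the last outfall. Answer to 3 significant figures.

113 mg/L

Outfall 1: combined Q = 996.0 L/s; C = (880.0·28.00 + 116.0·370.0)/996.0 = 67.83 mg/L.
Outfall 2: combined Q = 1126 L/s; C = (996.0·67.83 + 130.0·463.0)/1126 = 113.5 mg/L.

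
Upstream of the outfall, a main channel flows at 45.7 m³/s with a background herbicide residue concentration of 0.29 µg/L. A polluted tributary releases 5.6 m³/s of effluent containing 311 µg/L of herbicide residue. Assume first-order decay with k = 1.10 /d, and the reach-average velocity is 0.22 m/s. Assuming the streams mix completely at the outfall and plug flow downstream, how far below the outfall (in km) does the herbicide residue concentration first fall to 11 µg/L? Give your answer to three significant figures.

Conservation of mass: C = (45.70·0.2900 + 5.600·311.0) / 51.30 = 1755/51.30 = 34.21 µg/L.
Set 34.21·exp(−k·t) = 11 → t = ln(34.21/11)/k = 89110 s = 24.75 h.
Distance = v·t = 0.22·89110 = 19610 m = 19.61 km.

19.6 km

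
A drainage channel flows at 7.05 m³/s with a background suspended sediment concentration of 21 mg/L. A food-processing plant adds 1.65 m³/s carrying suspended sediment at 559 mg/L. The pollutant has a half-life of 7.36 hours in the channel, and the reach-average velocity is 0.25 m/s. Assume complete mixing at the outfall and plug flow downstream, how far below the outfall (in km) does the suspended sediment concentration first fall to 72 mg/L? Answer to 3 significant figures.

Mixed concentration C = ΣQC/ΣQ = (7.050·21.00 + 1.650·559.0) / 8.700 = 1070/8.700 = 123.0 mg/L.
Half-life 7.36 h → k = ln 2 / 7.36 = 0.09418 h⁻¹ = 2.260 d⁻¹.
Set 123.0·exp(−k·t) = 72 → t = ln(123.0/72)/k = 20480 s = 5.689 h.
Distance = v·t = 0.25·20480 = 5120 m = 5.120 km.

5.12 km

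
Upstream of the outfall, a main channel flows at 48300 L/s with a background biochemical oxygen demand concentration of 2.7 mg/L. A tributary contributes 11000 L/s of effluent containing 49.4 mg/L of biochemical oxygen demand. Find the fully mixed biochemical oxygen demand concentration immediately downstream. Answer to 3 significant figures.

Mass balance: C = (48300·2.700 + 11000·49.40) / 59300 = 673800/59300 = 11.36 mg/L.

11.4 mg/L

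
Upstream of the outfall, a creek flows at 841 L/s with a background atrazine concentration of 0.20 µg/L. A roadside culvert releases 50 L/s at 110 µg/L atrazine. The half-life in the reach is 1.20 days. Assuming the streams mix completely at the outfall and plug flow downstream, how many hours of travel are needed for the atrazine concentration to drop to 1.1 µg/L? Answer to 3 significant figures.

72.9 h

Conservation of mass: C = (841.0·0.2000 + 50.00·110.0) / 891.0 = 5668/891.0 = 6.362 µg/L.
Half-life 1.20 d → k = ln 2 / 1.20 = 0.5776 d⁻¹.
6.362·exp(−k·t) = 1.1 → t = ln(6.362/1.1)/k = 262500 s = 72.92 h.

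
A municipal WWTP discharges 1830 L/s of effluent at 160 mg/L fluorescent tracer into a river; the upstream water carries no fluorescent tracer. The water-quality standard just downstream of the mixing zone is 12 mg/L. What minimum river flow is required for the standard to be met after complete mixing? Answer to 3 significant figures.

Set C_mix = 12: (Q·0 + 1830·160.0) / (Q + 1830) = 12
→ Q = 1830·(160.0 − 12)/(12 − 0) = 22570 L/s.

22600 L/s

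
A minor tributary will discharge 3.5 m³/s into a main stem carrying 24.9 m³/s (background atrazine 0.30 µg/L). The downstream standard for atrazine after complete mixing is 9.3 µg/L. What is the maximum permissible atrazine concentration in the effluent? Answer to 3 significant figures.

At the limit, (Qr·Cr + Qe·Cₑ)/(Qr + Qe) = 9.3:
Cₑ = (28.40·9.3 − 24.90·0.3000) / 3.500 = 73.33 µg/L.

73.3 µg/L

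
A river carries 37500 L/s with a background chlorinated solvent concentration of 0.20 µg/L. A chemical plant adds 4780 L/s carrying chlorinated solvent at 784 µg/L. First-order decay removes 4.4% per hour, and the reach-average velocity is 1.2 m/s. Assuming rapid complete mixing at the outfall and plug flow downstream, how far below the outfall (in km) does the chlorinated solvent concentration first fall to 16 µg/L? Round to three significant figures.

165 km

Flow-weighted average: C = (37500·0.2000 + 4780·784.0) / 42280 = 3755000/42280 = 88.81 µg/L.
4.4%/h lost → k = −ln(1 − 0.044) = 0.04500 h⁻¹.
Set 88.81·exp(−k·t) = 16 → t = ln(88.81/16)/k = 137100 s = 38.09 h.
Distance = v·t = 1.2·137100 = 164500 m = 164.5 km.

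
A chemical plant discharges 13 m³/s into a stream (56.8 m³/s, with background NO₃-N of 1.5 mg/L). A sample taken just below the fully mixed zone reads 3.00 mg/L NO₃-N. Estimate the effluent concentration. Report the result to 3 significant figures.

9.55 mg/L

Mass balance: 56.80·1.500 + 13.00·Cₑ = 69.80·3.000
→ Cₑ = (69.80·3.000 − 56.80·1.500) / 13.00 = 9.554 mg/L.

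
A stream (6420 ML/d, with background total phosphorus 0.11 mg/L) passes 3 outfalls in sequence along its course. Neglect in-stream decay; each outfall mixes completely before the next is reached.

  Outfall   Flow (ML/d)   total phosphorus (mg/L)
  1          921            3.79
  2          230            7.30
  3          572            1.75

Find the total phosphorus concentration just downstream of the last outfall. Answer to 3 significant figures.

0.845 mg/L

Outfall 1: combined Q = 7341 ML/d; C = (6420·0.1100 + 921.0·3.790)/7341 = 0.5717 mg/L.
Outfall 2: combined Q = 7571 ML/d; C = (7341·0.5717 + 230.0·7.300)/7571 = 0.7761 mg/L.
Outfall 3: combined Q = 8143 ML/d; C = (7571·0.7761 + 572.0·1.750)/8143 = 0.8445 mg/L.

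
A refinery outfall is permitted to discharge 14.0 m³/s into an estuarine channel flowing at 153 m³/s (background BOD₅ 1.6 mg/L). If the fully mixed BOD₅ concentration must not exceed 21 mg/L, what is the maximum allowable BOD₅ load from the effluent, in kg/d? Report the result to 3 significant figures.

282000 kg/d

Mass balance at the limit: 153.0·1.600 + 14.00·Cₑ = 167.0·21 → Cₑ = 233.0 mg/L.
Load = 14.00 m³/s × 233.0 g/m³ × 86 400 s/d = 281900 kg/d.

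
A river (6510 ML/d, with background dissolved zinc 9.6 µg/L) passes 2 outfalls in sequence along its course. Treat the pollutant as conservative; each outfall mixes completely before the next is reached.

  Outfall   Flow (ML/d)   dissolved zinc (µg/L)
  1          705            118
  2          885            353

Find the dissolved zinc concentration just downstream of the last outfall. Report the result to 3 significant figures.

Below outfall 1: Q → 7215 ML/d, C = (6510·9.600 + 705.0·118.0)/7215 = 20.19 µg/L.
Below outfall 2: Q → 8100 ML/d, C = (7215·20.19 + 885.0·353.0)/8100 = 56.55 µg/L.

56.6 µg/L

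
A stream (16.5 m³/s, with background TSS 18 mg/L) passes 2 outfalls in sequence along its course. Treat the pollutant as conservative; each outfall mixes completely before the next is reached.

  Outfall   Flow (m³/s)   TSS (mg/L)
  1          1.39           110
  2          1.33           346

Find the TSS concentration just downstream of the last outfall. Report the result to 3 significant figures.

After outfall 1: Q = 16.50 + 1.390 = 17.89 m³/s; C = (16.50·18.00 + 1.390·110.0)/17.89 = 25.15 mg/L.
After outfall 2: Q = 17.89 + 1.330 = 19.22 m³/s; C = (17.89·25.15 + 1.330·346.0)/19.22 = 47.35 mg/L.

47.4 mg/L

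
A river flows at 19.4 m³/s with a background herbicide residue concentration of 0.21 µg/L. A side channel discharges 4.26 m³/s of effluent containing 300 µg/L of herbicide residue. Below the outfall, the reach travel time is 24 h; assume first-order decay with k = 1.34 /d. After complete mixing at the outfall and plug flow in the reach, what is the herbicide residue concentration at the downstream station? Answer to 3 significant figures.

Conservation of mass: C = (19.40·0.2100 + 4.260·300.0) / 23.66 = 1282/23.66 = 54.19 µg/L.
First-order decay: C = 54.19·exp(−k·t) = 54.19·0.2618 = 14.19 µg/L.

14.2 µg/L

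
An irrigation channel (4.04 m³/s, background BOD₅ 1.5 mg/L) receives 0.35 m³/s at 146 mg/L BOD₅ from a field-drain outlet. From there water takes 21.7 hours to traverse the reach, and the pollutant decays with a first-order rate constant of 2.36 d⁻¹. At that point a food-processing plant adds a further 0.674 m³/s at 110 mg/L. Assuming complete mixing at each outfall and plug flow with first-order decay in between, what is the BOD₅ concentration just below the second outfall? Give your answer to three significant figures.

Mixed concentration C = ΣQC/ΣQ = (4.040·1.500 + 0.3500·146.0) / 4.390 = 57.16/4.390 = 13.02 mg/L; combined flow 4.390 m³/s.
Decay over the reach: 13.02·exp(−kt) = 13.02·0.1184 = 1.541 mg/L.
Second outfall: C = (4.390·1.541 + 0.6740·110.0)/5.064 = 15.98 mg/L.

16.0 mg/L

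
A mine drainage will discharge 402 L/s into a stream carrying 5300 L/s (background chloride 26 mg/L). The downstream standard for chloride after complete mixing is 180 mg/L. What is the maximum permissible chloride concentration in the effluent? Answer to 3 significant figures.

2210 mg/L

At the limit, (Qr·Cr + Qe·Cₑ)/(Qr + Qe) = 180:
Cₑ = (5702·180 − 5300·26.00) / 402.0 = 2210 mg/L.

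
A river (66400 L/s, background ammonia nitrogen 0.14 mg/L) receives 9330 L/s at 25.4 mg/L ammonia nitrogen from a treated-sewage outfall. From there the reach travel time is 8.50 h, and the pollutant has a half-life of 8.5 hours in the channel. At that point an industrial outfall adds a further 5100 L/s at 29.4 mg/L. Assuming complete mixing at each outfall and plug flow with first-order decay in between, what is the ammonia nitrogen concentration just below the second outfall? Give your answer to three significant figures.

Mass balance: C = (66400·0.1400 + 9330·25.40) / 75730 = 246300/75730 = 3.252 mg/L; combined flow 75730 L/s.
Half-life 8.5 h → k = ln 2 / 8.5 = 0.08155 h⁻¹ = 1.957 d⁻¹.
After decay, C = 3.252 × e^(−kt) = 3.252 × 0.5000 = 1.626 mg/L.
At the second outfall, C = (75730·1.626 + 5100·29.40) / (75730 + 5100) = 3.378 mg/L.

3.38 mg/L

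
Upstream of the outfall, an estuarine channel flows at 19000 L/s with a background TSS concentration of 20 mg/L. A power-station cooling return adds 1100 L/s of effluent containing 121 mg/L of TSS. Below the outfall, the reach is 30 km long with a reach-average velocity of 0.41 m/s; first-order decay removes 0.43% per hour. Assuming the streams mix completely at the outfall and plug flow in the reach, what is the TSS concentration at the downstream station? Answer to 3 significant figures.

Flow-weighted average: C = (19000·20.00 + 1100·121.0) / 20100 = 513100/20100 = 25.53 mg/L.
Travel time t = 30·1000 / 0.41 = 73170 s = 20.33 h.
0.43%/h lost → k = −ln(1 − 0.0043) = 0.004309 h⁻¹.
After decay, C = 25.53 × e^(−kt) = 25.53 × 0.9161 = 23.39 mg/L.

23.4 mg/L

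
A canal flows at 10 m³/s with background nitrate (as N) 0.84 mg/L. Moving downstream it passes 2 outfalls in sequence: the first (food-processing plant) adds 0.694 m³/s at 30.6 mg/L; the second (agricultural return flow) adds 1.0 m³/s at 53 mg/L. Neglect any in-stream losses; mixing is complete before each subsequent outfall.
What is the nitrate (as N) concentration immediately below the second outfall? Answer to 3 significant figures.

Below outfall 1: Q → 10.69 m³/s, C = (10.00·0.8400 + 0.6940·30.60)/10.69 = 2.771 mg/L.
Below outfall 2: Q → 11.69 m³/s, C = (10.69·2.771 + 1.000·53.00)/11.69 = 7.067 mg/L.

7.07 mg/L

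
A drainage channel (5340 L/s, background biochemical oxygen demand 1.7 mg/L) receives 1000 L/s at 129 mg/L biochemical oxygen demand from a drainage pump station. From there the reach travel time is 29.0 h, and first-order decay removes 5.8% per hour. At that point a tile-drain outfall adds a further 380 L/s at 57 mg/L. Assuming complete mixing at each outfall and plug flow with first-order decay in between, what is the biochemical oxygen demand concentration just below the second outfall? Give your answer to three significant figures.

Mixed concentration C = ΣQC/ΣQ = (5340·1.700 + 1000·129.0) / 6340 = 138100/6340 = 21.78 mg/L; combined flow 6340 L/s.
5.8%/h lost → k = −ln(1 − 0.058) = 0.05975 h⁻¹.
Applying C = C₀e^(−kt): 21.78 × 0.1768 = 3.850 mg/L.
Second outfall: C = (6340·3.850 + 380.0·57.00)/6720 = 6.856 mg/L.

6.86 mg/L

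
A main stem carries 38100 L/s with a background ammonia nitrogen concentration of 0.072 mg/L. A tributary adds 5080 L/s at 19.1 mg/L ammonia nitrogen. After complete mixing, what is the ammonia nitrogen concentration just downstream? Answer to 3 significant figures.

Mixed concentration C = ΣQC/ΣQ = (38100·0.07200 + 5080·19.10) / 43180 = 99770/43180 = 2.311 mg/L.

2.31 mg/L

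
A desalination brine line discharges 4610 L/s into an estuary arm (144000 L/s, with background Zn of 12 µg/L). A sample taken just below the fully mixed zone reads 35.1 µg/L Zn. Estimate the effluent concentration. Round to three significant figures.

Mass balance: 144000·12.00 + 4610·Cₑ = 148600·35.10
→ Cₑ = (148600·35.10 − 144000·12.00) / 4610 = 756.7 µg/L.

757 µg/L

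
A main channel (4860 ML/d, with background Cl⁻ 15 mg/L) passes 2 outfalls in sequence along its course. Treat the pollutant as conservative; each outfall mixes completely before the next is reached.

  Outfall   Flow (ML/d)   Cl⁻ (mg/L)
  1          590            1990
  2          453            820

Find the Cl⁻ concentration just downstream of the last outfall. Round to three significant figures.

Below outfall 1: Q → 5450 ML/d, C = (4860·15.00 + 590.0·1990)/5450 = 228.8 mg/L.
Below outfall 2: Q → 5903 ML/d, C = (5450·228.8 + 453.0·820.0)/5903 = 274.2 mg/L.

274 mg/L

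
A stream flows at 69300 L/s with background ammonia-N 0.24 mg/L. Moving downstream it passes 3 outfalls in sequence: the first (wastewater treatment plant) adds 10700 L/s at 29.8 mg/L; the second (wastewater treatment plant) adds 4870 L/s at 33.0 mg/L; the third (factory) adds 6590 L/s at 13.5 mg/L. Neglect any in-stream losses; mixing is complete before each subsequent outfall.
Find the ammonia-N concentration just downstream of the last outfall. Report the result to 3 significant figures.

6.40 mg/L

Below outfall 1: Q → 80000 L/s, C = (69300·0.2400 + 10700·29.80)/80000 = 4.194 mg/L.
Below outfall 2: Q → 84870 L/s, C = (80000·4.194 + 4870·33.00)/84870 = 5.847 mg/L.
Below outfall 3: Q → 91460 L/s, C = (84870·5.847 + 6590·13.50)/91460 = 6.398 mg/L.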